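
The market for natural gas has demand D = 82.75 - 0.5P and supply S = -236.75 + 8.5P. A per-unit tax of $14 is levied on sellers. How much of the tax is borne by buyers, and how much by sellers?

Pre-tax equilibrium: P* = 35.5, Q* = 65.
Tax on sellers shifts supply to S = -236.75 + 8.5(P − 14) = -355.75 + 8.5P.
82.75 - 0.5P = -355.75 + 8.5P gives buyer price Pb = 877/18; sellers receive Ps = 877/18 − 14 = 625/18.
New quantity: Q = 82.75 − 0.5(877/18) = 1051/18.
Buyer burden = 877/18 − 35.5 = 119/9; seller burden = 35.5 − 625/18 = 7/9.

Buyers bear 119/9, sellers bear 7/9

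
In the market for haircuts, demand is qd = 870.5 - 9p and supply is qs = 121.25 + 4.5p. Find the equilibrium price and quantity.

p* = 55.5, q* = 371

Set qd = qs: 870.5 - 9p = 121.25 + 4.5p.
749.25 = 13.5p, so p* = 55.5.
q* = 870.5 − 9(55.5) = 371.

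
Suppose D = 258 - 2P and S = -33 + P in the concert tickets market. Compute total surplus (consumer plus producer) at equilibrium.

Equilibrium: 258 - 2P = -33 + P gives P* = 97, Q* = 64.
Demand choke price: P = 129; supply starts at P = 33.
CS = ½(129 − 97)(64) = 1024; PS = ½(97 − 33)(64) = 2048.

Total surplus = 3072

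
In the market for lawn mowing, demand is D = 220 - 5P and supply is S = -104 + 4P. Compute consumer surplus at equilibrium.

Equilibrium: 220 - 5P = -104 + 4P gives P* = 36, Q* = 40.
Demand choke price (D = 0): P = 44.
CS = ½(44 − 36)(40) = 160.

Consumer surplus = 160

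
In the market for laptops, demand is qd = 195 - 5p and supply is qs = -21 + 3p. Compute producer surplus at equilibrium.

Producer surplus = 600

Equilibrium: 195 - 5p = -21 + 3p gives p* = 27, q* = 60.
Supply starts at p = 7 (where qs = 0).
PS = ½(27 − 7)(60) = 600.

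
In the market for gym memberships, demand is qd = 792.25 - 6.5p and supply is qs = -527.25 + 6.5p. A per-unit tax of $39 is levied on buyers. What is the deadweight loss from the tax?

Deadweight loss = 2471.625

Pre-tax equilibrium: p* = 101.5, q* = 132.5.
Tax on buyers shifts demand to qd = 792.25 − 6.5(p + 39) = 538.75 - 6.5p.
538.75 - 6.5p = -527.25 + 6.5p gives seller price ps = 82; buyers pay pb = 82 + 39 = 121.
New quantity: q = 792.25 − 6.5(121) = 5.75.
DWL = ½ × 39 × (132.5 − 5.75) = 2471.625.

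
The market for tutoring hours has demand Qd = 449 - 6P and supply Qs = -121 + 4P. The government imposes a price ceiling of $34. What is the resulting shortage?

Shortage = 230

Equilibrium price would be P* = 57, so the ceiling at 34 binds.
At P = 34: Qd = 449 − 6(34) = 245, Qs = -121 + 4(34) = 15.
Shortage = 245 − 15 = 230.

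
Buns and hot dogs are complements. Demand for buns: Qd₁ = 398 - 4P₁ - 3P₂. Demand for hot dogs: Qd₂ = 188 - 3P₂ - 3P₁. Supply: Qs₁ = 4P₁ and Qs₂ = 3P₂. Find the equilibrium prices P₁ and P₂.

Market 1: 398 - 4P₁ - 3P₂ = 4P₁ → 8P₁ + 3P₂ = 398.
Market 2: 6P₂ + 3P₁ = 188.
Eliminating P₂: 6×(1) − 3×(2) gives 39P₁ = 1824, so P₁ = 608/13.
Back-substitute into (2): P₂ = (188 − 3×608/13) / 6 = 310/39.

P₁ = 608/13, P₂ = 310/39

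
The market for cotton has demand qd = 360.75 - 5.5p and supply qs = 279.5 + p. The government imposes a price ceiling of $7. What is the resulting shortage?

Shortage = 35.75

Equilibrium price would be p* = 12.5, so the ceiling at 7 binds.
At p = 7: qd = 360.75 − 5.5(7) = 322.25, qs = 279.5 + 1(7) = 286.5.
Shortage = 322.25 − 286.5 = 35.75.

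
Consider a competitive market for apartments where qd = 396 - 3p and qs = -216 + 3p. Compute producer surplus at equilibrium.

Equilibrium: 396 - 3p = -216 + 3p gives p* = 102, q* = 90.
Supply starts at p = 72 (where qs = 0).
PS = ½(102 − 72)(90) = 1350.

Producer surplus = 1350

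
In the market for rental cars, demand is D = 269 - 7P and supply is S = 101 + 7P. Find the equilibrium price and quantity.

P* = 12, Q* = 185

Set D = S: 269 - 7P = 101 + 7P.
168 = 14P, so P* = 12.
Q* = 269 − 7(12) = 185.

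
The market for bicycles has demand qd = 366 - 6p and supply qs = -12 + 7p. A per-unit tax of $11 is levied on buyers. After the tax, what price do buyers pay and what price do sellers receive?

Pre-tax equilibrium: p* = 378/13, q* = 2490/13.
Tax on buyers shifts demand to qd = 366 − 6(p + 11) = 300 - 6p.
300 - 6p = -12 + 7p gives seller price ps = 24; buyers pay pb = 24 + 11 = 35.
New quantity: q = 366 − 6(35) = 156.

Buyers pay $35, sellers receive $24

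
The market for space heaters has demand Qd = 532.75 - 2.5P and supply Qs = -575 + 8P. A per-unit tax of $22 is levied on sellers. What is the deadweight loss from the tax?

Deadweight loss = 9680/21

Pre-tax equilibrium: P* = 105.5, Q* = 269.
Tax on sellers shifts supply to Qs = -575 + 8(P − 22) = -751 + 8P.
532.75 - 2.5P = -751 + 8P gives buyer price Pb = 5135/42; sellers receive Ps = 5135/42 − 22 = 4211/42.
New quantity: Q = 532.75 − 2.5(5135/42) = 4769/21.
DWL = ½ × 22 × (269 − 4769/21) = 9680/21.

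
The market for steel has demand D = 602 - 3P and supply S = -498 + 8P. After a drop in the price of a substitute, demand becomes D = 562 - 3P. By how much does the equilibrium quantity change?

ΔQ = -320/11

Original equilibrium: P* = 100, Q* = 302.
New equilibrium: 562 - 3P = -498 + 8P, so 1060 = 11P and P' = 1060/11; Q' = 562 − 3(1060/11) = 3002/11.
Change in quantity: 3002/11 − 302 = -320/11.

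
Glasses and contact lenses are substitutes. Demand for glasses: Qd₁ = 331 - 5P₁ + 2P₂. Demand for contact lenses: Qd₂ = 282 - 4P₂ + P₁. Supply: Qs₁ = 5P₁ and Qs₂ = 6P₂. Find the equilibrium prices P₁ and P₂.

P₁ = 1937/49, P₂ = 3151/98

Market 1: 331 - 5P₁ + 2P₂ = 5P₁ → 10P₁ - 2P₂ = 331.
Market 2: 10P₂ - P₁ = 282.
Eliminating P₂: 10×(1) + 2×(2) gives 98P₁ = 3874, so P₁ = 1937/49.
Back-substitute into (2): P₂ = (282 + 1×1937/49) / 10 = 3151/98.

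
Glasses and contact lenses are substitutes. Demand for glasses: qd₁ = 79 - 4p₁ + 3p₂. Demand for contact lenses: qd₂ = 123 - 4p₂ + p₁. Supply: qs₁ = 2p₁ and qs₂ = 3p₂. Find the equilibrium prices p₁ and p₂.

Market 1: 79 - 4p₁ + 3p₂ = 2p₁ → 6p₁ - 3p₂ = 79.
Market 2: 7p₂ - p₁ = 123.
Eliminating p₂: 7×(1) + 3×(2) gives 39p₁ = 922, so p₁ = 922/39.
Back-substitute into (2): p₂ = (123 + 1×922/39) / 7 = 817/39.

p₁ = 922/39, p₂ = 817/39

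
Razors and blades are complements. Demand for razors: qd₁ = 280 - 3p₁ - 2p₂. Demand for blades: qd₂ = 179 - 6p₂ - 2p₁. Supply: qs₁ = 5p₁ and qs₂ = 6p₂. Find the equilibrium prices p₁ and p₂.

p₁ = 1501/46, p₂ = 218/23

Market 1: 280 - 3p₁ - 2p₂ = 5p₁ → 8p₁ + 2p₂ = 280.
Market 2: 12p₂ + 2p₁ = 179.
Eliminating p₂: 12×(1) − 2×(2) gives 92p₁ = 3002, so p₁ = 1501/46.
Back-substitute into (2): p₂ = (179 − 2×1501/46) / 12 = 218/23.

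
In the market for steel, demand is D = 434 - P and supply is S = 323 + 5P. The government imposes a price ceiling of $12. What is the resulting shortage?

Equilibrium price would be P* = 18.5, so the ceiling at 12 binds.
At P = 12: D = 434 − 1(12) = 422, S = 323 + 5(12) = 383.
Shortage = 422 − 383 = 39.

Shortage = 39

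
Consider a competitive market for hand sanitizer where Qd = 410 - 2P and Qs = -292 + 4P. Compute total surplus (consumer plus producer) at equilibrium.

Total surplus = 11616

Equilibrium: 410 - 2P = -292 + 4P gives P* = 117, Q* = 176.
Demand choke price: P = 205; supply starts at P = 73.
CS = ½(205 − 117)(176) = 7744; PS = ½(117 − 73)(176) = 3872.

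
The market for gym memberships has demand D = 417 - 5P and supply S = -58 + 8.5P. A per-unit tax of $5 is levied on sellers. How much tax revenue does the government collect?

Tax revenue = 3380/3

Pre-tax equilibrium: P* = 950/27, Q* = 6509/27.
Tax on sellers shifts supply to S = -58 + 8.5(P − 5) = -100.5 + 8.5P.
417 - 5P = -100.5 + 8.5P gives buyer price Pb = 115/3; sellers receive Ps = 115/3 − 5 = 100/3.
New quantity: Q = 417 − 5(115/3) = 676/3.
Revenue = 5 × 676/3 = 3380/3.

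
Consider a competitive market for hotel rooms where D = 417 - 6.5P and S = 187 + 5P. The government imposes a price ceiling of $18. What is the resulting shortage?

Shortage = 23

Equilibrium price would be P* = 20, so the ceiling at 18 binds.
At P = 18: D = 417 − 6.5(18) = 300, S = 187 + 5(18) = 277.
Shortage = 300 − 277 = 23.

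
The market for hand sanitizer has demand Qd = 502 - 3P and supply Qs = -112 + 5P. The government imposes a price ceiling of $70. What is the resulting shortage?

Shortage = 54

Equilibrium price would be P* = 76.75, so the ceiling at 70 binds.
At P = 70: Qd = 502 − 3(70) = 292, Qs = -112 + 5(70) = 238.
Shortage = 292 − 238 = 54.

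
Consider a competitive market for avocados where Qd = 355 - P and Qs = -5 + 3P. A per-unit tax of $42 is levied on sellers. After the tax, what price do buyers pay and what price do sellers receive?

Buyers pay $121.5, sellers receive $79.5

Pre-tax equilibrium: P* = 90, Q* = 265.
Tax on sellers shifts supply to Qs = -5 + 3(P − 42) = -131 + 3P.
355 - P = -131 + 3P gives buyer price Pb = 121.5; sellers receive Ps = 121.5 − 42 = 79.5.
New quantity: Q = 355 − 1(121.5) = 233.5.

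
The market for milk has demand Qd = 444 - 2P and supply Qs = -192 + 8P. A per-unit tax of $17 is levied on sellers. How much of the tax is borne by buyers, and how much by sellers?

Pre-tax equilibrium: P* = 63.6, Q* = 316.8.
Tax on sellers shifts supply to Qs = -192 + 8(P − 17) = -328 + 8P.
444 - 2P = -328 + 8P gives buyer price Pb = 77.2; sellers receive Ps = 77.2 − 17 = 60.2.
New quantity: Q = 444 − 2(77.2) = 289.6.
Buyer burden = 77.2 − 63.6 = 13.6; seller burden = 63.6 − 60.2 = 3.4.

Buyers bear $13.6, sellers bear $3.4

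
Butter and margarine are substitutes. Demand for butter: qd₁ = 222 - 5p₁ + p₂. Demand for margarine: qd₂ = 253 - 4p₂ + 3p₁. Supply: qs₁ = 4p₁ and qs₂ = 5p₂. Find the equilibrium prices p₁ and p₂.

Market 1: 222 - 5p₁ + p₂ = 4p₁ → 9p₁ - p₂ = 222.
Market 2: 9p₂ - 3p₁ = 253.
Eliminating p₂: 9×(1) + 1×(2) gives 78p₁ = 2251, so p₁ = 2251/78.
Back-substitute into (2): p₂ = (253 + 3×2251/78) / 9 = 981/26.

p₁ = 2251/78, p₂ = 981/26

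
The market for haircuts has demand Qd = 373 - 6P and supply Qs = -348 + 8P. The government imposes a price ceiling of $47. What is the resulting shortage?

Equilibrium price would be P* = 51.5, so the ceiling at 47 binds.
At P = 47: Qd = 373 − 6(47) = 91, Qs = -348 + 8(47) = 28.
Shortage = 91 − 28 = 63.

Shortage = 63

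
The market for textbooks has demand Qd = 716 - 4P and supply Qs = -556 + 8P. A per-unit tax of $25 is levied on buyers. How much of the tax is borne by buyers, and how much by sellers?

Buyers bear 50/3, sellers bear 25/3

Pre-tax equilibrium: P* = 106, Q* = 292.
Tax on buyers shifts demand to Qd = 716 − 4(P + 25) = 616 - 4P.
616 - 4P = -556 + 8P gives seller price Ps = 293/3; buyers pay Pb = 293/3 + 25 = 368/3.
New quantity: Q = 716 − 4(368/3) = 676/3.
Buyer burden = 368/3 − 106 = 50/3; seller burden = 106 − 293/3 = 25/3.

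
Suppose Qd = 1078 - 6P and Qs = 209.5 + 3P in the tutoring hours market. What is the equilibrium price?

Set Qd = Qs: 1078 - 6P = 209.5 + 3P.
868.5 = 9P, so P* = 96.5.
Q* = 1078 − 6(96.5) = 499.

P* = 96.5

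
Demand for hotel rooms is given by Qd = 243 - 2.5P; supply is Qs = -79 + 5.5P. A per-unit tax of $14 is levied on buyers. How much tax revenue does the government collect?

Pre-tax equilibrium: P* = 40.25, Q* = 142.375.
Tax on buyers shifts demand to Qd = 243 − 2.5(P + 14) = 208 - 2.5P.
208 - 2.5P = -79 + 5.5P gives seller price Ps = 35.875; buyers pay Pb = 35.875 + 14 = 49.875.
New quantity: Q = 243 − 2.5(49.875) = 118.3125.
Revenue = 14 × 118.3125 = 1656.375.

Tax revenue = 1656.375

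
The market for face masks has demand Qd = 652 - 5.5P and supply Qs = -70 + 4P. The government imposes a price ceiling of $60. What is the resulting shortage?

Shortage = 152

Equilibrium price would be P* = 76, so the ceiling at 60 binds.
At P = 60: Qd = 652 − 5.5(60) = 322, Qs = -70 + 4(60) = 170.
Shortage = 322 − 170 = 152.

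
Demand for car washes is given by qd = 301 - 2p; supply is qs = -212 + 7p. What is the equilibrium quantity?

q* = 187

Set qd = qs: 301 - 2p = -212 + 7p.
513 = 9p, so p* = 57.
q* = 301 − 2(57) = 187.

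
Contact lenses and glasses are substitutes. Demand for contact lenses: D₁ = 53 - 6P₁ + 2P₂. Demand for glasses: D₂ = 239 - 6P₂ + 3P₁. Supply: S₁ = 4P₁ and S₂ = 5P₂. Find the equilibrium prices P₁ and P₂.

P₁ = 1061/104, P₂ = 2549/104

Market 1: 53 - 6P₁ + 2P₂ = 4P₁ → 10P₁ - 2P₂ = 53.
Market 2: 11P₂ - 3P₁ = 239.
Eliminating P₂: 11×(1) + 2×(2) gives 104P₁ = 1061, so P₁ = 1061/104.
Back-substitute into (2): P₂ = (239 + 3×1061/104) / 11 = 2549/104.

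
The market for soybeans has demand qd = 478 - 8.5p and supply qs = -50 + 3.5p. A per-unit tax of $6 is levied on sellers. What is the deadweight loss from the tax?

Deadweight loss = 44.625

Pre-tax equilibrium: p* = 44, q* = 104.
Tax on sellers shifts supply to qs = -50 + 3.5(p − 6) = -71 + 3.5p.
478 - 8.5p = -71 + 3.5p gives buyer price pb = 45.75; sellers receive ps = 45.75 − 6 = 39.75.
New quantity: q = 478 − 8.5(45.75) = 89.125.
DWL = ½ × 6 × (104 − 89.125) = 44.625.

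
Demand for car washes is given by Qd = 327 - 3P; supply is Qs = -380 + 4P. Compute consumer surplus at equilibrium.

Consumer surplus = 96

Equilibrium: 327 - 3P = -380 + 4P gives P* = 101, Q* = 24.
Demand choke price (Qd = 0): P = 109.
CS = ½(109 − 101)(24) = 96.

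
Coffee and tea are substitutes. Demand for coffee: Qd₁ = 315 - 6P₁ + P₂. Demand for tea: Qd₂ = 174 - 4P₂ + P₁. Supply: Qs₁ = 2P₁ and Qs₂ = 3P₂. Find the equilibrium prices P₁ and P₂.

Market 1: 315 - 6P₁ + P₂ = 2P₁ → 8P₁ - P₂ = 315.
Market 2: 7P₂ - P₁ = 174.
Eliminating P₂: 7×(1) + 1×(2) gives 55P₁ = 2379, so P₁ = 2379/55.
Back-substitute into (2): P₂ = (174 + 1×2379/55) / 7 = 1707/55.

P₁ = 2379/55, P₂ = 1707/55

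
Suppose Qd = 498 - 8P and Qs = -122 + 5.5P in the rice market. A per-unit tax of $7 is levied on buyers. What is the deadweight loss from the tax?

Pre-tax equilibrium: P* = 1240/27, Q* = 3526/27.
Tax on buyers shifts demand to Qd = 498 − 8(P + 7) = 442 - 8P.
442 - 8P = -122 + 5.5P gives seller price Ps = 376/9; buyers pay Pb = 376/9 + 7 = 439/9.
New quantity: Q = 498 − 8(439/9) = 970/9.
DWL = ½ × 7 × (3526/27 − 970/9) = 2156/27.

Deadweight loss = 2156/27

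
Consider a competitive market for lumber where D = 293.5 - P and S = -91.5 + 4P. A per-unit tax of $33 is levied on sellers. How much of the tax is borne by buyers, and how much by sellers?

Pre-tax equilibrium: P* = 77, Q* = 216.5.
Tax on sellers shifts supply to S = -91.5 + 4(P − 33) = -223.5 + 4P.
293.5 - P = -223.5 + 4P gives buyer price Pb = 103.4; sellers receive Ps = 103.4 − 33 = 70.4.
New quantity: Q = 293.5 − 1(103.4) = 190.1.
Buyer burden = 103.4 − 77 = 26.4; seller burden = 77 − 70.4 = 6.6.

Buyers bear $26.4, sellers bear $6.6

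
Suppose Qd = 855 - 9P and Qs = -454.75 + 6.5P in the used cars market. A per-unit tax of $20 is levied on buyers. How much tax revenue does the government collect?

Pre-tax equilibrium: P* = 84.5, Q* = 94.5.
Tax on buyers shifts demand to Qd = 855 − 9(P + 20) = 675 - 9P.
675 - 9P = -454.75 + 6.5P gives seller price Ps = 4519/62; buyers pay Pb = 4519/62 + 20 = 5759/62.
New quantity: Q = 855 − 9(5759/62) = 1179/62.
Revenue = 20 × 1179/62 = 11790/31.

Tax revenue = 11790/31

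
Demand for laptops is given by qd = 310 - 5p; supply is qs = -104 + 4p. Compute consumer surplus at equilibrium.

Equilibrium: 310 - 5p = -104 + 4p gives p* = 46, q* = 80.
Demand choke price (qd = 0): p = 62.
CS = ½(62 − 46)(80) = 640.

Consumer surplus = 640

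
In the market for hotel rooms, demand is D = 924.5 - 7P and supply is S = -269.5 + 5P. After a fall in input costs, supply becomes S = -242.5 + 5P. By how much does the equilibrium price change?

ΔP = -2.25

Original equilibrium: P* = 99.5, Q* = 228.
New equilibrium: 924.5 - 7P = -242.5 + 5P, so 1167 = 12P and P' = 97.25; Q' = 924.5 − 7(97.25) = 243.75.
Change in price: 97.25 − 99.5 = -2.25.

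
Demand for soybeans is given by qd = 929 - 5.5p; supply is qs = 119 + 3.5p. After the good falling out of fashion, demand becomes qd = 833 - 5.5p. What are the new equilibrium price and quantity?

Original equilibrium: p* = 90, q* = 434.
New equilibrium: 833 - 5.5p = 119 + 3.5p, so 714 = 9p and p' = 238/3; q' = 833 − 5.5(238/3) = 1190/3.

p' = 238/3, q' = 1190/3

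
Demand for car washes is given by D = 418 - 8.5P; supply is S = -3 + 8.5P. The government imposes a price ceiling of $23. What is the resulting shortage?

Shortage = 30

Equilibrium price would be P* = 421/17, so the ceiling at 23 binds.
At P = 23: D = 418 − 8.5(23) = 222.5, S = -3 + 8.5(23) = 192.5.
Shortage = 222.5 − 192.5 = 30.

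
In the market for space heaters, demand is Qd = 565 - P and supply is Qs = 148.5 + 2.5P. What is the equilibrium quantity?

Q* = 446

Set Qd = Qs: 565 - P = 148.5 + 2.5P.
416.5 = 3.5P, so P* = 119.
Q* = 565 − 1(119) = 446.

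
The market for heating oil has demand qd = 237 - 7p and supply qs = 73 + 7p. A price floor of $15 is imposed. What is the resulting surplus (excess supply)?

Equilibrium price would be p* = 82/7, so the floor at 15 binds.
At p = 15: qd = 132, qs = 178.
Surplus = 178 − 132 = 46.

Surplus = 46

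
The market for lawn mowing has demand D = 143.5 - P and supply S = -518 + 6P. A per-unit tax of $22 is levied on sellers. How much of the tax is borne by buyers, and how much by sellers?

Pre-tax equilibrium: P* = 94.5, Q* = 49.
Tax on sellers shifts supply to S = -518 + 6(P − 22) = -650 + 6P.
143.5 - P = -650 + 6P gives buyer price Pb = 1587/14; sellers receive Ps = 1587/14 − 22 = 1279/14.
New quantity: Q = 143.5 − 1(1587/14) = 211/7.
Buyer burden = 1587/14 − 94.5 = 132/7; seller burden = 94.5 − 1279/14 = 22/7.

Buyers bear 132/7, sellers bear 22/7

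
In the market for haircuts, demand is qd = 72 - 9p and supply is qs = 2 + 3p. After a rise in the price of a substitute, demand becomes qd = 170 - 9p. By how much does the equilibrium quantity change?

Original equilibrium: p* = 35/6, q* = 19.5.
New equilibrium: 170 - 9p = 2 + 3p, so 168 = 12p and p' = 14; q' = 170 − 9(14) = 44.
Change in quantity: 44 − 19.5 = 24.5.

Δq = 24.5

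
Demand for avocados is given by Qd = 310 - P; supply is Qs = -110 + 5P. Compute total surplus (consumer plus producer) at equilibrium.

Equilibrium: 310 - P = -110 + 5P gives P* = 70, Q* = 240.
Demand choke price: P = 310; supply starts at P = 22.
CS = ½(310 − 70)(240) = 28800; PS = ½(70 − 22)(240) = 5760.

Total surplus = 34560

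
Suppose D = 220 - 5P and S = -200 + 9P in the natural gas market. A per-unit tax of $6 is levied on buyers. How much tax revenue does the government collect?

Pre-tax equilibrium: P* = 30, Q* = 70.
Tax on buyers shifts demand to D = 220 − 5(P + 6) = 190 - 5P.
190 - 5P = -200 + 9P gives seller price Ps = 195/7; buyers pay Pb = 195/7 + 6 = 237/7.
New quantity: Q = 220 − 5(237/7) = 355/7.
Revenue = 6 × 355/7 = 2130/7.

Tax revenue = 2130/7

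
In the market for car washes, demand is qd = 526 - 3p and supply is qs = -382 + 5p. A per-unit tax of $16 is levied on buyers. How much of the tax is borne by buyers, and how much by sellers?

Pre-tax equilibrium: p* = 113.5, q* = 185.5.
Tax on buyers shifts demand to qd = 526 − 3(p + 16) = 478 - 3p.
478 - 3p = -382 + 5p gives seller price ps = 107.5; buyers pay pb = 107.5 + 16 = 123.5.
New quantity: q = 526 − 3(123.5) = 155.5.
Buyer burden = 123.5 − 113.5 = 10; seller burden = 113.5 − 107.5 = 6.

Buyers bear $10, sellers bear $6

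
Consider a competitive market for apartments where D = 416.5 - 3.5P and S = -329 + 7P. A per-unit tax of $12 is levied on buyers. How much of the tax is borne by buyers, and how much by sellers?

Pre-tax equilibrium: P* = 71, Q* = 168.
Tax on buyers shifts demand to D = 416.5 − 3.5(P + 12) = 374.5 - 3.5P.
374.5 - 3.5P = -329 + 7P gives seller price Ps = 67; buyers pay Pb = 67 + 12 = 79.
New quantity: Q = 416.5 − 3.5(79) = 140.
Buyer burden = 79 − 71 = 8; seller burden = 71 − 67 = 4.

Buyers bear $8, sellers bear $4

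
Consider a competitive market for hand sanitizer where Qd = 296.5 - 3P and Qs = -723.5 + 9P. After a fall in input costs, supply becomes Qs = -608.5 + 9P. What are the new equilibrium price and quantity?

P' = 905/12, Q' = 70.25

Original equilibrium: P* = 85, Q* = 41.5.
New equilibrium: 296.5 - 3P = -608.5 + 9P, so 905 = 12P and P' = 905/12; Q' = 296.5 − 3(905/12) = 70.25.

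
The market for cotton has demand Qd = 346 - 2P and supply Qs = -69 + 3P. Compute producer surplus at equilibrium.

Equilibrium: 346 - 2P = -69 + 3P gives P* = 83, Q* = 180.
Supply starts at P = 23 (where Qs = 0).
PS = ½(83 − 23)(180) = 5400.

Producer surplus = 5400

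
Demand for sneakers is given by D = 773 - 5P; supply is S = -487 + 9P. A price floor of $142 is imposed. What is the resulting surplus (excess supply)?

Surplus = 728

Equilibrium price would be P* = 90, so the floor at 142 binds.
At P = 142: D = 63, S = 791.
Surplus = 791 − 63 = 728.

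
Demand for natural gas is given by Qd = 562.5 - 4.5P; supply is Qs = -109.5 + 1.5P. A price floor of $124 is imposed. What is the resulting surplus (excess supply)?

Equilibrium price would be P* = 112, so the floor at 124 binds.
At P = 124: Qd = 4.5, Qs = 76.5.
Surplus = 76.5 − 4.5 = 72.

Surplus = 72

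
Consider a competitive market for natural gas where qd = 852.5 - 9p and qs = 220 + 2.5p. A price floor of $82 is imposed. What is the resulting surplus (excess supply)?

Equilibrium price would be p* = 55, so the floor at 82 binds.
At p = 82: qd = 114.5, qs = 425.
Surplus = 425 − 114.5 = 310.5.

Surplus = 310.5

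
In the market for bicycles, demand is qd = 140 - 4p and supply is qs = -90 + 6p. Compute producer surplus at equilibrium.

Producer surplus = 192

Equilibrium: 140 - 4p = -90 + 6p gives p* = 23, q* = 48.
Supply starts at p = 15 (where qs = 0).
PS = ½(23 − 15)(48) = 192.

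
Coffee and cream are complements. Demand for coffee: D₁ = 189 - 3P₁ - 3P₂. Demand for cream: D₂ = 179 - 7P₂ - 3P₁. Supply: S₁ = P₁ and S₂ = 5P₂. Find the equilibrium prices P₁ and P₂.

Market 1: 189 - 3P₁ - 3P₂ = P₁ → 4P₁ + 3P₂ = 189.
Market 2: 12P₂ + 3P₁ = 179.
Eliminating P₂: 12×(1) − 3×(2) gives 39P₁ = 1731, so P₁ = 577/13.
Back-substitute into (2): P₂ = (179 − 3×577/13) / 12 = 149/39.

P₁ = 577/13, P₂ = 149/39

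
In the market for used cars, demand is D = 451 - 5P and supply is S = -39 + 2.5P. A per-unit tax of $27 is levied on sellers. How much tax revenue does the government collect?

Tax revenue = 2142

Pre-tax equilibrium: P* = 196/3, Q* = 373/3.
Tax on sellers shifts supply to S = -39 + 2.5(P − 27) = -106.5 + 2.5P.
451 - 5P = -106.5 + 2.5P gives buyer price Pb = 223/3; sellers receive Ps = 223/3 − 27 = 142/3.
New quantity: Q = 451 − 5(223/3) = 238/3.
Revenue = 27 × 238/3 = 2142.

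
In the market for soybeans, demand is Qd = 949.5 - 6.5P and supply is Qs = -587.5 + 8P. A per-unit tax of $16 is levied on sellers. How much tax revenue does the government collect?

Tax revenue = 94248/29

Pre-tax equilibrium: P* = 106, Q* = 260.5.
Tax on sellers shifts supply to Qs = -587.5 + 8(P − 16) = -715.5 + 8P.
949.5 - 6.5P = -715.5 + 8P gives buyer price Pb = 3330/29; sellers receive Ps = 3330/29 − 16 = 2866/29.
New quantity: Q = 949.5 − 6.5(3330/29) = 11781/58.
Revenue = 16 × 11781/58 = 94248/29.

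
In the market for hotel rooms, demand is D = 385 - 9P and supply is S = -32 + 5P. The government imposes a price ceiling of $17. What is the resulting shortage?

Equilibrium price would be P* = 417/14, so the ceiling at 17 binds.
At P = 17: D = 385 − 9(17) = 232, S = -32 + 5(17) = 53.
Shortage = 232 − 53 = 179.

Shortage = 179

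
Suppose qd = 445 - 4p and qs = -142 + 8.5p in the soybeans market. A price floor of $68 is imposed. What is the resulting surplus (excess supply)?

Surplus = 263

Equilibrium price would be p* = 46.96, so the floor at 68 binds.
At p = 68: qd = 173, qs = 436.
Surplus = 436 − 173 = 263.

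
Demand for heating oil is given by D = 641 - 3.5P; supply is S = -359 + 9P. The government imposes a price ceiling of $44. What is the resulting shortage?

Equilibrium price would be P* = 80, so the ceiling at 44 binds.
At P = 44: D = 641 − 3.5(44) = 487, S = -359 + 9(44) = 37.
Shortage = 487 − 37 = 450.

Shortage = 450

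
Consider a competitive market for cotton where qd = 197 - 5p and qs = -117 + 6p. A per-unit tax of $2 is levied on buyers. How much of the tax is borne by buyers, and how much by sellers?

Buyers bear 12/11, sellers bear 10/11

Pre-tax equilibrium: p* = 314/11, q* = 597/11.
Tax on buyers shifts demand to qd = 197 − 5(p + 2) = 187 - 5p.
187 - 5p = -117 + 6p gives seller price ps = 304/11; buyers pay pb = 304/11 + 2 = 326/11.
New quantity: q = 197 − 5(326/11) = 537/11.
Buyer burden = 326/11 − 314/11 = 12/11; seller burden = 314/11 − 304/11 = 10/11.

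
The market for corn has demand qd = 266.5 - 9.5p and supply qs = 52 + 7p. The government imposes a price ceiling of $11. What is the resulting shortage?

Shortage = 33

Equilibrium price would be p* = 13, so the ceiling at 11 binds.
At p = 11: qd = 266.5 − 9.5(11) = 162, qs = 52 + 7(11) = 129.
Shortage = 162 − 129 = 33.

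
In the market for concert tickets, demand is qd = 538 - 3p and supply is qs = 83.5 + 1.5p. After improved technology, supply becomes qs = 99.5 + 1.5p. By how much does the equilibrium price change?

Δp = -32/9

Original equilibrium: p* = 101, q* = 235.
New equilibrium: 538 - 3p = 99.5 + 1.5p, so 438.5 = 4.5p and p' = 877/9; q' = 538 − 3(877/9) = 737/3.
Change in price: 877/9 − 101 = -32/9.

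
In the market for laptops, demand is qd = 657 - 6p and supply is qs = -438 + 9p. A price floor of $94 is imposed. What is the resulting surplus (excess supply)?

Surplus = 315

Equilibrium price would be p* = 73, so the floor at 94 binds.
At p = 94: qd = 93, qs = 408.
Surplus = 408 − 93 = 315.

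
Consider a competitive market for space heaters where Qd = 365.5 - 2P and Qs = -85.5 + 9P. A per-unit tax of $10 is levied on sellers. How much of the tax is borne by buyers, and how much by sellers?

Pre-tax equilibrium: P* = 41, Q* = 283.5.
Tax on sellers shifts supply to Qs = -85.5 + 9(P − 10) = -175.5 + 9P.
365.5 - 2P = -175.5 + 9P gives buyer price Pb = 541/11; sellers receive Ps = 541/11 − 10 = 431/11.
New quantity: Q = 365.5 − 2(541/11) = 5877/22.
Buyer burden = 541/11 − 41 = 90/11; seller burden = 41 − 431/11 = 20/11.

Buyers bear 90/11, sellers bear 20/11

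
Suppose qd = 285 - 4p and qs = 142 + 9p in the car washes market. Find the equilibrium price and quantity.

p* = 11, q* = 241

Set qd = qs: 285 - 4p = 142 + 9p.
143 = 13p, so p* = 11.
q* = 285 − 4(11) = 241.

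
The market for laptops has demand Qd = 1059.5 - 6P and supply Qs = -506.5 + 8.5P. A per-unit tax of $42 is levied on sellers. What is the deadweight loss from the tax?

Deadweight loss = 89964/29

Pre-tax equilibrium: P* = 108, Q* = 411.5.
Tax on sellers shifts supply to Qs = -506.5 + 8.5(P − 42) = -863.5 + 8.5P.
1059.5 - 6P = -863.5 + 8.5P gives buyer price Pb = 3846/29; sellers receive Ps = 3846/29 − 42 = 2628/29.
New quantity: Q = 1059.5 − 6(3846/29) = 15299/58.
DWL = ½ × 42 × (411.5 − 15299/58) = 89964/29.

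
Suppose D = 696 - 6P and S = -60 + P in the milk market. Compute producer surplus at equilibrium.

Producer surplus = 1152

Equilibrium: 696 - 6P = -60 + P gives P* = 108, Q* = 48.
Supply starts at P = 60 (where S = 0).
PS = ½(108 − 60)(48) = 1152.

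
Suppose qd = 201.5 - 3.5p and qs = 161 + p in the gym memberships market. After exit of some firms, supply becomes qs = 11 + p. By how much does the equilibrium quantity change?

Δq = -350/3

Original equilibrium: p* = 9, q* = 170.
New equilibrium: 201.5 - 3.5p = 11 + p, so 190.5 = 4.5p and p' = 127/3; q' = 201.5 − 3.5(127/3) = 160/3.
Change in quantity: 160/3 − 170 = -350/3.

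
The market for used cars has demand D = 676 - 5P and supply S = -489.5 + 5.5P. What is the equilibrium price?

P* = 111

Set D = S: 676 - 5P = -489.5 + 5.5P.
1165.5 = 10.5P, so P* = 111.
Q* = 676 − 5(111) = 121.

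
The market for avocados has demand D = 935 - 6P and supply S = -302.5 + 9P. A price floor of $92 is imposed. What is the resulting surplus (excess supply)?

Surplus = 142.5

Equilibrium price would be P* = 82.5, so the floor at 92 binds.
At P = 92: D = 383, S = 525.5.
Surplus = 525.5 − 383 = 142.5.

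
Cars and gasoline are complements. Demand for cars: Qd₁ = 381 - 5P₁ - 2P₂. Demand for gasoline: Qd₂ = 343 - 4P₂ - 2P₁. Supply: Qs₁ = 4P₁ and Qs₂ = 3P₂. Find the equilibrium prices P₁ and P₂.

P₁ = 1981/59, P₂ = 2325/59

Market 1: 381 - 5P₁ - 2P₂ = 4P₁ → 9P₁ + 2P₂ = 381.
Market 2: 7P₂ + 2P₁ = 343.
Eliminating P₂: 7×(1) − 2×(2) gives 59P₁ = 1981, so P₁ = 1981/59.
Back-substitute into (2): P₂ = (343 − 2×1981/59) / 7 = 2325/59.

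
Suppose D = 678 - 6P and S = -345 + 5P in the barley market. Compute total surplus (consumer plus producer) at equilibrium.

Equilibrium: 678 - 6P = -345 + 5P gives P* = 93, Q* = 120.
Demand choke price: P = 113; supply starts at P = 69.
CS = ½(113 − 93)(120) = 1200; PS = ½(93 − 69)(120) = 1440.

Total surplus = 2640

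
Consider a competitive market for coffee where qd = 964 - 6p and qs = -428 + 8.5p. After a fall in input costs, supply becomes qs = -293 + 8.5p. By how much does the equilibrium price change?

Original equilibrium: p* = 96, q* = 388.
New equilibrium: 964 - 6p = -293 + 8.5p, so 1257 = 14.5p and p' = 2514/29; q' = 964 − 6(2514/29) = 12872/29.
Change in price: 2514/29 − 96 = -270/29.

Δp = -270/29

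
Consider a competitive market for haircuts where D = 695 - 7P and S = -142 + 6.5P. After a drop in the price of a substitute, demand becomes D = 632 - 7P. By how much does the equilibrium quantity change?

Original equilibrium: P* = 62, Q* = 261.
New equilibrium: 632 - 7P = -142 + 6.5P, so 774 = 13.5P and P' = 172/3; Q' = 632 − 7(172/3) = 692/3.
Change in quantity: 692/3 − 261 = -91/3.

ΔQ = -91/3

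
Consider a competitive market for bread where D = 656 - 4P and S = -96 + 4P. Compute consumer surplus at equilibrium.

Equilibrium: 656 - 4P = -96 + 4P gives P* = 94, Q* = 280.
Demand choke price (D = 0): P = 164.
CS = ½(164 − 94)(280) = 9800.

Consumer surplus = 9800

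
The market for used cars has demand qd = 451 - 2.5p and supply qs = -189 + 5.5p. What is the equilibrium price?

p* = 80

Set qd = qs: 451 - 2.5p = -189 + 5.5p.
640 = 8p, so p* = 80.
q* = 451 − 2.5(80) = 251.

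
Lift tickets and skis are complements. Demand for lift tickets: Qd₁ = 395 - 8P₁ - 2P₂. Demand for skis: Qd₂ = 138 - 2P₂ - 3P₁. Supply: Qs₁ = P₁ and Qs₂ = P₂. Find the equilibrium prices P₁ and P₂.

Market 1: 395 - 8P₁ - 2P₂ = P₁ → 9P₁ + 2P₂ = 395.
Market 2: 3P₂ + 3P₁ = 138.
Eliminating P₂: 3×(1) − 2×(2) gives 21P₁ = 909, so P₁ = 303/7.
Back-substitute into (2): P₂ = (138 − 3×303/7) / 3 = 19/7.

P₁ = 303/7, P₂ = 19/7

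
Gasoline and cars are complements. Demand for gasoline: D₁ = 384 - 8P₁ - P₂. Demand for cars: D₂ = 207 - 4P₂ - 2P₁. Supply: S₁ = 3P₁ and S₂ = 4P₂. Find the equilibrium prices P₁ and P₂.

Market 1: 384 - 8P₁ - P₂ = 3P₁ → 11P₁ + P₂ = 384.
Market 2: 8P₂ + 2P₁ = 207.
Eliminating P₂: 8×(1) − 1×(2) gives 86P₁ = 2865, so P₁ = 2865/86.
Back-substitute into (2): P₂ = (207 − 2×2865/86) / 8 = 1509/86.

P₁ = 2865/86, P₂ = 1509/86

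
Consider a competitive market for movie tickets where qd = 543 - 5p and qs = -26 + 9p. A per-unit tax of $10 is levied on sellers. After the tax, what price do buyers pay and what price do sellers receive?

Buyers pay 659/14, sellers receive 519/14

Pre-tax equilibrium: p* = 569/14, q* = 4757/14.
Tax on sellers shifts supply to qs = -26 + 9(p − 10) = -116 + 9p.
543 - 5p = -116 + 9p gives buyer price pb = 659/14; sellers receive ps = 659/14 − 10 = 519/14.
New quantity: q = 543 − 5(659/14) = 4307/14.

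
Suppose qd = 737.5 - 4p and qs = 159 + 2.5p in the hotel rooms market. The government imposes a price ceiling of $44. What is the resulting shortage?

Equilibrium price would be p* = 89, so the ceiling at 44 binds.
At p = 44: qd = 737.5 − 4(44) = 561.5, qs = 159 + 2.5(44) = 269.
Shortage = 561.5 − 269 = 292.5.

Shortage = 292.5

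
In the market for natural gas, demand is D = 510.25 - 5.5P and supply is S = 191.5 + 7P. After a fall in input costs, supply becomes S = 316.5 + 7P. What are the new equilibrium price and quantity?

Original equilibrium: P* = 25.5, Q* = 370.
New equilibrium: 510.25 - 5.5P = 316.5 + 7P, so 193.75 = 12.5P and P' = 15.5; Q' = 510.25 − 5.5(15.5) = 425.

P' = 15.5, Q' = 425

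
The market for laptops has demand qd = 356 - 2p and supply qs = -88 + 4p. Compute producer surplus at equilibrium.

Producer surplus = 5408

Equilibrium: 356 - 2p = -88 + 4p gives p* = 74, q* = 208.
Supply starts at p = 22 (where qs = 0).
PS = ½(74 − 22)(208) = 5408.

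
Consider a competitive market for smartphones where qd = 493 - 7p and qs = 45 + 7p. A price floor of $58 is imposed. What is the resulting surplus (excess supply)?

Surplus = 364

Equilibrium price would be p* = 32, so the floor at 58 binds.
At p = 58: qd = 87, qs = 451.
Surplus = 451 − 87 = 364.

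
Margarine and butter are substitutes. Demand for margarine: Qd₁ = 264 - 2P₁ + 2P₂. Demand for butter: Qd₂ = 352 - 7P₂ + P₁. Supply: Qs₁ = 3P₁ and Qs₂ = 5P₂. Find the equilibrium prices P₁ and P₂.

Market 1: 264 - 2P₁ + 2P₂ = 3P₁ → 5P₁ - 2P₂ = 264.
Market 2: 12P₂ - P₁ = 352.
Eliminating P₂: 12×(1) + 2×(2) gives 58P₁ = 3872, so P₁ = 1936/29.
Back-substitute into (2): P₂ = (352 + 1×1936/29) / 12 = 1012/29.

P₁ = 1936/29, P₂ = 1012/29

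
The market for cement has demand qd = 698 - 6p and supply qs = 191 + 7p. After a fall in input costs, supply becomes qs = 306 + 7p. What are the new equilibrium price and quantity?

Original equilibrium: p* = 39, q* = 464.
New equilibrium: 698 - 6p = 306 + 7p, so 392 = 13p and p' = 392/13; q' = 698 − 6(392/13) = 6722/13.

p' = 392/13, q' = 6722/13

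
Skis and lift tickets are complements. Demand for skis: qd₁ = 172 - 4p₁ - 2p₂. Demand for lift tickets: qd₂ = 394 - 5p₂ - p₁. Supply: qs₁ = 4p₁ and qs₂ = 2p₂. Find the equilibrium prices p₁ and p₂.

p₁ = 208/27, p₂ = 1490/27

Market 1: 172 - 4p₁ - 2p₂ = 4p₁ → 8p₁ + 2p₂ = 172.
Market 2: 7p₂ + p₁ = 394.
Eliminating p₂: 7×(1) − 2×(2) gives 54p₁ = 416, so p₁ = 208/27.
Back-substitute into (2): p₂ = (394 − 1×208/27) / 7 = 1490/27.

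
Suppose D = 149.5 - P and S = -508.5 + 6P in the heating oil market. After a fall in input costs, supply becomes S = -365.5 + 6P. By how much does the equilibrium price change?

ΔP = -143/7

Original equilibrium: P* = 94, Q* = 55.5.
New equilibrium: 149.5 - P = -365.5 + 6P, so 515 = 7P and P' = 515/7; Q' = 149.5 − 1(515/7) = 1063/14.
Change in price: 515/7 − 94 = -143/7.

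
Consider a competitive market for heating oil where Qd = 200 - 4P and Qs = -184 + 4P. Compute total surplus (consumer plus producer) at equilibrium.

Total surplus = 16

Equilibrium: 200 - 4P = -184 + 4P gives P* = 48, Q* = 8.
Demand choke price: P = 50; supply starts at P = 46.
CS = ½(50 − 48)(8) = 8; PS = ½(48 − 46)(8) = 8.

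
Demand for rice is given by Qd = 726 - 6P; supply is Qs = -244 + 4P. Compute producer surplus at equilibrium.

Equilibrium: 726 - 6P = -244 + 4P gives P* = 97, Q* = 144.
Supply starts at P = 61 (where Qs = 0).
PS = ½(97 − 61)(144) = 2592.

Producer surplus = 2592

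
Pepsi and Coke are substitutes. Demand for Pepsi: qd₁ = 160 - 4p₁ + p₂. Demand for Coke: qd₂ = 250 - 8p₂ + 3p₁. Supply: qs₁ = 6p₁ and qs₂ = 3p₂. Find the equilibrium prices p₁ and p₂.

p₁ = 2010/107, p₂ = 2980/107

Market 1: 160 - 4p₁ + p₂ = 6p₁ → 10p₁ - p₂ = 160.
Market 2: 11p₂ - 3p₁ = 250.
Eliminating p₂: 11×(1) + 1×(2) gives 107p₁ = 2010, so p₁ = 2010/107.
Back-substitute into (2): p₂ = (250 + 3×2010/107) / 11 = 2980/107.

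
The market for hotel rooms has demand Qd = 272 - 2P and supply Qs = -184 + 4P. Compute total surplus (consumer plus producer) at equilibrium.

Total surplus = 5400

Equilibrium: 272 - 2P = -184 + 4P gives P* = 76, Q* = 120.
Demand choke price: P = 136; supply starts at P = 46.
CS = ½(136 − 76)(120) = 3600; PS = ½(76 − 46)(120) = 1800.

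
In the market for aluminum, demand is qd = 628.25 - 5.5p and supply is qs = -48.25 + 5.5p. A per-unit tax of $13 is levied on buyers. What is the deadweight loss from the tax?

Deadweight loss = 232.375

Pre-tax equilibrium: p* = 61.5, q* = 290.
Tax on buyers shifts demand to qd = 628.25 − 5.5(p + 13) = 556.75 - 5.5p.
556.75 - 5.5p = -48.25 + 5.5p gives seller price ps = 55; buyers pay pb = 55 + 13 = 68.
New quantity: q = 628.25 − 5.5(68) = 254.25.
DWL = ½ × 13 × (290 − 254.25) = 232.375.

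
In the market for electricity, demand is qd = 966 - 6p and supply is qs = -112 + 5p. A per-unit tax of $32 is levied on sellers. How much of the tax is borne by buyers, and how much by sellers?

Pre-tax equilibrium: p* = 98, q* = 378.
Tax on sellers shifts supply to qs = -112 + 5(p − 32) = -272 + 5p.
966 - 6p = -272 + 5p gives buyer price pb = 1238/11; sellers receive ps = 1238/11 − 32 = 886/11.
New quantity: q = 966 − 6(1238/11) = 3198/11.
Buyer burden = 1238/11 − 98 = 160/11; seller burden = 98 − 886/11 = 192/11.

Buyers bear 160/11, sellers bear 192/11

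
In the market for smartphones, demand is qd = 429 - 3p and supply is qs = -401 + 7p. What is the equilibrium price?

p* = 83

Set qd = qs: 429 - 3p = -401 + 7p.
830 = 10p, so p* = 83.
q* = 429 − 3(83) = 180.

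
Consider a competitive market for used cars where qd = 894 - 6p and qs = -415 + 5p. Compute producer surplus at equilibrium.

Producer surplus = 3240

Equilibrium: 894 - 6p = -415 + 5p gives p* = 119, q* = 180.
Supply starts at p = 83 (where qs = 0).
PS = ½(119 − 83)(180) = 3240.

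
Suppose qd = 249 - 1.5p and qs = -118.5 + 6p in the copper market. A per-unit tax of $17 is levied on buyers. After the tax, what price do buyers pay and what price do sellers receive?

Pre-tax equilibrium: p* = 49, q* = 175.5.
Tax on buyers shifts demand to qd = 249 − 1.5(p + 17) = 223.5 - 1.5p.
223.5 - 1.5p = -118.5 + 6p gives seller price ps = 45.6; buyers pay pb = 45.6 + 17 = 62.6.
New quantity: q = 249 − 1.5(62.6) = 155.1.

Buyers pay $62.6, sellers receive $45.6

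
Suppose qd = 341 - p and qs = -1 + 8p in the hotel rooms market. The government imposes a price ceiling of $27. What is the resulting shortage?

Equilibrium price would be p* = 38, so the ceiling at 27 binds.
At p = 27: qd = 341 − 1(27) = 314, qs = -1 + 8(27) = 215.
Shortage = 314 − 215 = 99.

Shortage = 99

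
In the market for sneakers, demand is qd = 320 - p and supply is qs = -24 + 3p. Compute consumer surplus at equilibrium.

Consumer surplus = 27378

Equilibrium: 320 - p = -24 + 3p gives p* = 86, q* = 234.
Demand choke price (qd = 0): p = 320.
CS = ½(320 − 86)(234) = 27378.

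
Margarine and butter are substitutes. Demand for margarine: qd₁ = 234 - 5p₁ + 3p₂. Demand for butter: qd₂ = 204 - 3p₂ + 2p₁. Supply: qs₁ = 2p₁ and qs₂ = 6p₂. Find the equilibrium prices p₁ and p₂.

p₁ = 906/19, p₂ = 632/19

Market 1: 234 - 5p₁ + 3p₂ = 2p₁ → 7p₁ - 3p₂ = 234.
Market 2: 9p₂ - 2p₁ = 204.
Eliminating p₂: 9×(1) + 3×(2) gives 57p₁ = 2718, so p₁ = 906/19.
Back-substitute into (2): p₂ = (204 + 2×906/19) / 9 = 632/19.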